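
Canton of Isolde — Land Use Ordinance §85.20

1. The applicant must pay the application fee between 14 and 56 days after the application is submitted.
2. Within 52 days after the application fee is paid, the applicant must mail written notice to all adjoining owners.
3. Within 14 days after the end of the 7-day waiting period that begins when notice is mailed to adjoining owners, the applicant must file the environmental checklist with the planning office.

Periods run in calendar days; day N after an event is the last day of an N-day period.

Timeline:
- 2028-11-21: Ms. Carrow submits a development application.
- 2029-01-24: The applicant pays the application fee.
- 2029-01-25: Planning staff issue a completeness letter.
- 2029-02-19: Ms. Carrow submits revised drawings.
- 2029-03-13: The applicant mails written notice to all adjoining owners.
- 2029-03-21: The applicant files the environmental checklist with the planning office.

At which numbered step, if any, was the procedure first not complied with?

Step 1 — 14 and 56 days from 2028-11-21 (when the application is submitted) are 2028-12-05 and 2029-01-16 respectively; done 2029-01-24 — 8 days after the window closed.
That is the first point of non-compliance.

Step 1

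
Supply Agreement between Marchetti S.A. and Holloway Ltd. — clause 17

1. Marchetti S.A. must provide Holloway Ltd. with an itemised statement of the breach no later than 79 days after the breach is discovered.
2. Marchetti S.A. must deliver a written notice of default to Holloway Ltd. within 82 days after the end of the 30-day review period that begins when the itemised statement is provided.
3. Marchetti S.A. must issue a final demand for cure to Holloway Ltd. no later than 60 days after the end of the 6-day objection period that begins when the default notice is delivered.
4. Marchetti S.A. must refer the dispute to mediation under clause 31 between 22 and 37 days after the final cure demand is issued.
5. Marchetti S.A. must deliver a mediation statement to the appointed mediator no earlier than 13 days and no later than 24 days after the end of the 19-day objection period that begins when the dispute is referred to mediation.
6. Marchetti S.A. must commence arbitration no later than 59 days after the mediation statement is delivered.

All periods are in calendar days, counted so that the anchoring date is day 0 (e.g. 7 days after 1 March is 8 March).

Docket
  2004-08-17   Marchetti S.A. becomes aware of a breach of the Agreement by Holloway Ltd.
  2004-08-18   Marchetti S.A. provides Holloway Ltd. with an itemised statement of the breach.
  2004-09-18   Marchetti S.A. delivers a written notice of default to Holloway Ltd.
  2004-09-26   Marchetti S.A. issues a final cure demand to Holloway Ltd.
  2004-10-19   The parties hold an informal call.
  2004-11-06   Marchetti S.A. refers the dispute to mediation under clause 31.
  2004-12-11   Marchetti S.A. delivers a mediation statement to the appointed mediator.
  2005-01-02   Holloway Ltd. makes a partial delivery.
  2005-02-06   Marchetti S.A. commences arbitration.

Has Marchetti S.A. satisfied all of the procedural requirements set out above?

No

Step 1 — counting 79 days from 2004-08-17 (when the breach is discovered) gives a deadline of 2004-11-04; completed 2004-08-18, before the deadline.
Step 2 — counting 82 days from 2004-09-17 (end of the 30-day review period, which began when the itemised statement is provided on 2004-08-18) gives a deadline of 2004-12-08; done 2004-09-18 — timely.
Step 3 — counting 60 days from 2004-09-24 (end of the 6-day objection period, which began when the default notice is delivered on 2004-09-18) gives a deadline of 2004-11-23; 2004-09-26 is within that limit.
Step 4 — 22 and 37 days from 2004-09-26 (when the final cure demand is issued) are 2004-10-18 and 2004-11-02 respectively; 2004-11-06 is 4 days past the end of the window.
That is the first point of non-compliance.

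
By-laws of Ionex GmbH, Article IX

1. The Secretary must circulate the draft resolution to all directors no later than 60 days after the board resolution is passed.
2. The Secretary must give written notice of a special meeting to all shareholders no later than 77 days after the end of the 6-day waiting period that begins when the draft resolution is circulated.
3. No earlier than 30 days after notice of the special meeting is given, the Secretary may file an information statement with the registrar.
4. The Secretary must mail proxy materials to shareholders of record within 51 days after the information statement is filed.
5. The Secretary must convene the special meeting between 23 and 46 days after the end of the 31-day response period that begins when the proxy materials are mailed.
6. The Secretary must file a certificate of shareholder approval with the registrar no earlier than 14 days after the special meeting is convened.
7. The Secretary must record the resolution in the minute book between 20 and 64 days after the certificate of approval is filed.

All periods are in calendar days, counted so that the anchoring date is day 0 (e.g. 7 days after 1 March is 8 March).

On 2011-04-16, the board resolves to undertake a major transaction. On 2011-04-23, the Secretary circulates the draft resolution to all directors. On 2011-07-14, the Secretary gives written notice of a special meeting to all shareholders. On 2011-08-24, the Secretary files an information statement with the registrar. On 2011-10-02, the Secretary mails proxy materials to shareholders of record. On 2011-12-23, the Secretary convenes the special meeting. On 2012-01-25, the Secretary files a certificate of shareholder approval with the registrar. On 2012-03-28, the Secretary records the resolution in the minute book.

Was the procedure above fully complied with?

Step 1: 60 days after 2011-04-16 (when the board resolution is passed) is 2011-06-15; done 2011-04-23 — timely.
Step 2: 77 days after 2011-04-29 (end of the 6-day waiting period, which began when the draft resolution is circulated on 2011-04-23) is 2011-07-15; 2011-07-14 is within that limit.
Step 3: the earliest permitted date is 30 days after 2011-07-14 (when notice of the special meeting is given), i.e. 2011-08-13; 2011-08-24 is on or after that date.
Step 4: 51 days after 2011-08-24 (when the information statement is filed) is 2011-10-14; completed 2011-10-02, before the deadline.
Step 5: the window is 23–46 days after 2011-11-02 (end of the 31-day response period, which began when the proxy materials are mailed on 2011-10-02), so 2011-11-25 through 2011-12-18; done 2011-12-23 — 5 days after the window closed.

No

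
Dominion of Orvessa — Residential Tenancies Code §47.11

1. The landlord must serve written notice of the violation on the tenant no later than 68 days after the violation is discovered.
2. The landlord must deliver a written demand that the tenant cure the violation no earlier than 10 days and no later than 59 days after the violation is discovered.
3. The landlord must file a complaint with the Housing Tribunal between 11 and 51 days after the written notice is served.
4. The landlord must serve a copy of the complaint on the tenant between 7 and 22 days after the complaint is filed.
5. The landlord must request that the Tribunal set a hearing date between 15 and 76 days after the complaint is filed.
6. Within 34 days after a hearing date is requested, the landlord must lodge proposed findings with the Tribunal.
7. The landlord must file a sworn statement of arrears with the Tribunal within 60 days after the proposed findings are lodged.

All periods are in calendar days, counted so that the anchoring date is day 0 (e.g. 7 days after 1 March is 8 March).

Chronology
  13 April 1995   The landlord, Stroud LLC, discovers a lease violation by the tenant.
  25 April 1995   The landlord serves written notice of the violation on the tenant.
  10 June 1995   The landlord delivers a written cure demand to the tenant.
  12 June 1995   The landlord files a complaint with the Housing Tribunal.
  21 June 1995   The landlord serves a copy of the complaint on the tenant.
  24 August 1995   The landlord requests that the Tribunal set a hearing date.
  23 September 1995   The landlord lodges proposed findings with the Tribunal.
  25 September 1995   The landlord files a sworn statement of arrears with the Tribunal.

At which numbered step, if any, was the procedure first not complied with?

None — every step was satisfied

Step 1 — counting 68 days from 13 April 1995 (when the violation is discovered) gives a deadline of 20 June 1995; completed 25 April 1995, before the deadline.
Step 2 — 10 and 59 days from 13 April 1995 (when the violation is discovered) are 23 April 1995 and 11 June 1995 respectively; done 10 June 1995 — within the window.
Step 3 — 11 and 51 days from 25 April 1995 (when the written notice is served) are 6 May 1995 and 15 June 1995 respectively; done 12 June 1995, which is between those dates.
Step 4 — 7 and 22 days from 12 June 1995 (when the complaint is filed) are 19 June 1995 and 4 July 1995 respectively; 21 June 1995 falls inside that range.
Step 5 — 15 and 76 days from 12 June 1995 (when the complaint is filed) are 27 June 1995 and 27 August 1995 respectively; 24 August 1995 falls inside that range.
Step 6 — counting 34 days from 24 August 1995 (when a hearing date is requested) gives a deadline of 27 September 1995; 23 September 1995 is within that limit.
Step 7 — counting 60 days from 23 September 1995 (when the proposed findings are lodged) gives a deadline of 22 November 1995; completed 25 September 1995, before the deadline.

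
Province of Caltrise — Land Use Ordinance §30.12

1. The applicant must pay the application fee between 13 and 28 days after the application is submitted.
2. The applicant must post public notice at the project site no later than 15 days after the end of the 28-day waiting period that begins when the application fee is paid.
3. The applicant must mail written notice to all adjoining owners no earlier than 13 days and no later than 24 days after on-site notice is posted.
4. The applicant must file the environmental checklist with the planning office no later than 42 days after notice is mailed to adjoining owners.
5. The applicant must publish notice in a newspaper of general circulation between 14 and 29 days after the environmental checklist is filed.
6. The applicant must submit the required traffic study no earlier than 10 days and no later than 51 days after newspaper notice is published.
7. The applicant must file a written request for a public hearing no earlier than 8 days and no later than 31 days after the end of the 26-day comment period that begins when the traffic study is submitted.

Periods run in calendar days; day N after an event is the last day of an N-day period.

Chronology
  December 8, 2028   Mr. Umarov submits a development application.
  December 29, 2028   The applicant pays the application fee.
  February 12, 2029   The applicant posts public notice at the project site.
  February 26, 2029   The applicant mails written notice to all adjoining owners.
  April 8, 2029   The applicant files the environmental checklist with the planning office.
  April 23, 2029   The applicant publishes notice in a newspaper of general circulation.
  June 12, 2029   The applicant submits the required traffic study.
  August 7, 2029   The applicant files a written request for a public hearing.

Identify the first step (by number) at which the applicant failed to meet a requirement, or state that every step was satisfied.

Step 2

(1) the permitted window runs from December 8, 2028 + 13 = December 21, 2028 to December 8, 2028 + 28 = January 5, 2029; December 29, 2028 falls inside that range.
(2) due by January 26, 2029 + 15 days = February 10, 2029; not done until February 12, 2029, 2 days after the deadline.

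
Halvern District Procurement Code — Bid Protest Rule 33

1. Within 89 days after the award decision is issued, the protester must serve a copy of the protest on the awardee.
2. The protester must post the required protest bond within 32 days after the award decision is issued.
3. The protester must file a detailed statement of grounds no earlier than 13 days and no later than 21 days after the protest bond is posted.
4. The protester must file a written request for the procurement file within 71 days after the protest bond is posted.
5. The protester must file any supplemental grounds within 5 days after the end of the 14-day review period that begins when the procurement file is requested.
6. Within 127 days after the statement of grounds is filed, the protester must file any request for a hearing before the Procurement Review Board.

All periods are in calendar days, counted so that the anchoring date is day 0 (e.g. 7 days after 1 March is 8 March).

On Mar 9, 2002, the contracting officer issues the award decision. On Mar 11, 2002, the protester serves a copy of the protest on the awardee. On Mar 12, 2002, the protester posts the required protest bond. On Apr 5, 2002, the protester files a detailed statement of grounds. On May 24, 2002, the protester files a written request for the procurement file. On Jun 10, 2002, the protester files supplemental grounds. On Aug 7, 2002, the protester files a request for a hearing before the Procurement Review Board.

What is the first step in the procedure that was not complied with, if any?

Step 3

(1) due by Mar 9, 2002 + 89 days = Jun 6, 2002; completed Mar 11, 2002, before the deadline.
(2) due by Mar 9, 2002 + 32 days = Apr 10, 2002; completed Mar 12, 2002, before the deadline.
(3) the permitted window runs from Mar 12, 2002 + 13 = Mar 25, 2002 to Mar 12, 2002 + 21 = Apr 2, 2002; done Apr 5, 2002 — 3 days after the window closed.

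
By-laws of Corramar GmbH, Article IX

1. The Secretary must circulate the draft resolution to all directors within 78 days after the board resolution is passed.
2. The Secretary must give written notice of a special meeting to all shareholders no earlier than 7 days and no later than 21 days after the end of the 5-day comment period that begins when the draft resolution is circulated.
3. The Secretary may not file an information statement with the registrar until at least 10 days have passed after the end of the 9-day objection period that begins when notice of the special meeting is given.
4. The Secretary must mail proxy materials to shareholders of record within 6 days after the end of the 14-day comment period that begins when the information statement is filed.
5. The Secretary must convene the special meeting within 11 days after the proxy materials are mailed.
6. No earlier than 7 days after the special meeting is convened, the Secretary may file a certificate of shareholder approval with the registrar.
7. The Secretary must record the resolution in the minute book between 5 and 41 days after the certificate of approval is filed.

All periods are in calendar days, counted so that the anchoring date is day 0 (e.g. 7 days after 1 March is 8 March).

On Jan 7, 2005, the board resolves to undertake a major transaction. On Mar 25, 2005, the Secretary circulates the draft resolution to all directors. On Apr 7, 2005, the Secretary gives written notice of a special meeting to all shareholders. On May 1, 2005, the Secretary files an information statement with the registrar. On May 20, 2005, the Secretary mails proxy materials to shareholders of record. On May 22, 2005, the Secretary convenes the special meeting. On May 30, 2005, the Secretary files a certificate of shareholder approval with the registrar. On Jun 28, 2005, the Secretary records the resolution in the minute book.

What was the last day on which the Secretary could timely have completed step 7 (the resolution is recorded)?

Step 7 runs from May 30, 2005, when the certificate of approval is filed. The window is 5–41 days after May 30, 2005; it closes on Jul 10, 2005.

Jul 10, 2005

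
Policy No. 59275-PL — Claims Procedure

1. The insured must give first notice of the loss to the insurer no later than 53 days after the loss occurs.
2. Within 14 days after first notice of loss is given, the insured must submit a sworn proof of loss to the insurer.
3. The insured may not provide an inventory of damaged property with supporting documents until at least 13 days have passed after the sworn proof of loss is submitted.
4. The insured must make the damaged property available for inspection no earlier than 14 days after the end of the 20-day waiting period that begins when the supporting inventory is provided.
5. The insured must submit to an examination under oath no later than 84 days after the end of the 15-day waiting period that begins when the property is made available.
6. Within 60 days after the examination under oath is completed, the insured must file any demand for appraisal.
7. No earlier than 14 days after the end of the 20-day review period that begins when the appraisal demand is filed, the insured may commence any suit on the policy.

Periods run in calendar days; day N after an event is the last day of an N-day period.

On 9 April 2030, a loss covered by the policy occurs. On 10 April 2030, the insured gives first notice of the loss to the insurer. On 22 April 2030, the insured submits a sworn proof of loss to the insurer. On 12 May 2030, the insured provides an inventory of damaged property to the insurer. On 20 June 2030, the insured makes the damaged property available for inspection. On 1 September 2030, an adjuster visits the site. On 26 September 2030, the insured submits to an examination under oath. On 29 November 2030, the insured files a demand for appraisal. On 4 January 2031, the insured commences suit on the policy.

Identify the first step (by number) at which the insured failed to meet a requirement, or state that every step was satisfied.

Step 6

Step 1 — counting 53 days from 9 April 2030 (when the loss occurs) gives a deadline of 1 June 2030; done 10 April 2030 — timely.
Step 2 — counting 14 days from 10 April 2030 (when first notice of loss is given) gives a deadline of 24 April 2030; completed 22 April 2030, before the deadline.
Step 3 — must wait 13 days from 22 April 2030 (when the sworn proof of loss is submitted), so not before 5 May 2030; done 12 May 2030, after the minimum wait.
Step 4 — must wait 14 days from 1 June 2030 (end of the 20-day waiting period, which began when the supporting inventory is provided on 12 May 2030), so not before 15 June 2030; done 20 June 2030 — permitted.
Step 5 — counting 84 days from 5 July 2030 (end of the 15-day waiting period, which began when the property is made available on 20 June 2030) gives a deadline of 27 September 2030; completed 26 September 2030, before the deadline.
Step 6 — counting 60 days from 26 September 2030 (when the examination under oath is completed) gives a deadline of 25 November 2030; done 29 November 2030 — 4 days late.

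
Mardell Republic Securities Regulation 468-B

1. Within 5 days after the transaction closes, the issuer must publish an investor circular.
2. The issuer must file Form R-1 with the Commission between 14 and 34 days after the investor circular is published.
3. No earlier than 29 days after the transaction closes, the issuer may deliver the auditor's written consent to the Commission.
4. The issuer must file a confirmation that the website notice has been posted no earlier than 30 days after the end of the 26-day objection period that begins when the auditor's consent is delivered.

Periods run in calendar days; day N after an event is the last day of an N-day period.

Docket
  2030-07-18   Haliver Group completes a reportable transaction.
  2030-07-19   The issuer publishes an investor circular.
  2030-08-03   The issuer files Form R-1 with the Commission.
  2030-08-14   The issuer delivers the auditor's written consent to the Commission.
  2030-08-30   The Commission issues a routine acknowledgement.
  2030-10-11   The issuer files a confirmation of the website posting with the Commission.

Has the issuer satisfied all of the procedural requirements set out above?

No

(1) due by 2030-07-18 + 5 days = 2030-07-23; completed 2030-07-19, before the deadline.
(2) the permitted window runs from 2030-07-19 + 14 = 2030-08-02 to 2030-07-19 + 34 = 2030-08-22; 2030-08-03 falls inside that range.
(3) permitted from 2030-07-18 + 29 days = 2030-08-16 onward; done 2030-08-14 — 2 days too early.
No need to go further; step 3 was not satisfied.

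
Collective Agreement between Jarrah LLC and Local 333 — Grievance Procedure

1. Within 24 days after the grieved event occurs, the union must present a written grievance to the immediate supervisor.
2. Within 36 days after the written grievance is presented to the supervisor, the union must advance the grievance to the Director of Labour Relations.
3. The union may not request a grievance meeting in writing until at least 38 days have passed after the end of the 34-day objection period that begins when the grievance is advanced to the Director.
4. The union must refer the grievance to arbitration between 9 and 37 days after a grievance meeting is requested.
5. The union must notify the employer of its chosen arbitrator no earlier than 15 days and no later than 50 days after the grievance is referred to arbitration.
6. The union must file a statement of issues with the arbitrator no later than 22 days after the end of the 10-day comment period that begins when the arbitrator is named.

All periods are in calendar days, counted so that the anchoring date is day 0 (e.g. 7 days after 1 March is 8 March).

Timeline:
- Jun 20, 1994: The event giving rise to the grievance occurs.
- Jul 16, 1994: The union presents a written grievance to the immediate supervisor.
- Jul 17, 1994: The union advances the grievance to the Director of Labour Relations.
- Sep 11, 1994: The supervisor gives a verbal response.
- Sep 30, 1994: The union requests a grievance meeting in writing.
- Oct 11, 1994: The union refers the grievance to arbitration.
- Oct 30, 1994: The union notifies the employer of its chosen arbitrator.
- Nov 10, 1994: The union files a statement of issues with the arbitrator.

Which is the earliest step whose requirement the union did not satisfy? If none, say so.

Step 1: 24 days after Jun 20, 1994 (when the grieved event occurs) is Jul 14, 1994; done Jul 16, 1994 — 2 days late.
No need to go further; step 1 was not satisfied.

Step 1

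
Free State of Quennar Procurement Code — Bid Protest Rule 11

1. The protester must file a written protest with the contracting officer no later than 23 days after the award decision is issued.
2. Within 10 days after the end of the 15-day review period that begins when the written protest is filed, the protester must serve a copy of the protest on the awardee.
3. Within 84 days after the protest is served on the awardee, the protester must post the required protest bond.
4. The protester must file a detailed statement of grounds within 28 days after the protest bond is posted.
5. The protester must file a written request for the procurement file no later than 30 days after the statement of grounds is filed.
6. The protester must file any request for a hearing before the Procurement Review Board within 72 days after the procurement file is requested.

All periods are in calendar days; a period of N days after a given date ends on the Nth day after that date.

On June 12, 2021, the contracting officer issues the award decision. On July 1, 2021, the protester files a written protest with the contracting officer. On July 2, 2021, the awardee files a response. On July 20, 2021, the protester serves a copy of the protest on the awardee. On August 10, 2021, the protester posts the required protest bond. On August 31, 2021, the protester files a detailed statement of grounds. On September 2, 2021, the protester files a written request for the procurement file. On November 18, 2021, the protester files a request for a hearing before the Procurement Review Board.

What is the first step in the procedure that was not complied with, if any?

Step 6

Step 1 — counting 23 days from June 12, 2021 (when the award decision is issued) gives a deadline of July 5, 2021; July 1, 2021 is within that limit.
Step 2 — counting 10 days from July 16, 2021 (end of the 15-day review period, which began when the written protest is filed on July 1, 2021) gives a deadline of July 26, 2021; done July 20, 2021 — timely.
Step 3 — counting 84 days from July 20, 2021 (when the protest is served on the awardee) gives a deadline of October 12, 2021; August 10, 2021 is within that limit.
Step 4 — counting 28 days from August 10, 2021 (when the protest bond is posted) gives a deadline of September 7, 2021; done August 31, 2021 — timely.
Step 5 — counting 30 days from August 31, 2021 (when the statement of grounds is filed) gives a deadline of September 30, 2021; completed September 2, 2021, before the deadline.
Step 6 — counting 72 days from September 2, 2021 (when the procurement file is requested) gives a deadline of November 13, 2021; done November 18, 2021 — 5 days late.
No need to go further; step 6 was not satisfied.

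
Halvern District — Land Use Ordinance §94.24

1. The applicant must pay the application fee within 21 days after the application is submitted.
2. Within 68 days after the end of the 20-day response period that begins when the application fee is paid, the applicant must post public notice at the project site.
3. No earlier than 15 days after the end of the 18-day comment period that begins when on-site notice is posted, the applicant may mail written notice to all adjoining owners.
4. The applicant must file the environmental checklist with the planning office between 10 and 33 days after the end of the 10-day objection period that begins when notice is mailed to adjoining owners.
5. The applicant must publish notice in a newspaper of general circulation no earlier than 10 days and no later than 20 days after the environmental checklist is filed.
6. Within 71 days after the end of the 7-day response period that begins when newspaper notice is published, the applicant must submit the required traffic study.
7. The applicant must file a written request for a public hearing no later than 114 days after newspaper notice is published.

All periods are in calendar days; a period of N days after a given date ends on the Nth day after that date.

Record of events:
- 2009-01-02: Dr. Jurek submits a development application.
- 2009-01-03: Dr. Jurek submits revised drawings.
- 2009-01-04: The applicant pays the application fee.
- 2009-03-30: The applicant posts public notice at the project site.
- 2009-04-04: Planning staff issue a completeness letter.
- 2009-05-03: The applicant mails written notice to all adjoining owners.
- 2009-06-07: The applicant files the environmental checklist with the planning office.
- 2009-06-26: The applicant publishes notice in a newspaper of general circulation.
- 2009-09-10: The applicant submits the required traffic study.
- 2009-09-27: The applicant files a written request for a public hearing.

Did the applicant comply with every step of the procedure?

Yes

Step 1: 21 days after 2009-01-02 (when the application is submitted) is 2009-01-23; 2009-01-04 is within that limit.
Step 2: 68 days after 2009-01-24 (end of the 20-day response period, which began when the application fee is paid on 2009-01-04) is 2009-04-02; completed 2009-03-30, before the deadline.
Step 3: the earliest permitted date is 15 days after 2009-04-17 (end of the 18-day comment period, which began when on-site notice is posted on 2009-03-30), i.e. 2009-05-02; done 2009-05-03, after the minimum wait.
Step 4: the window is 10–33 days after 2009-05-13 (end of the 10-day objection period, which began when notice is mailed to adjoining owners on 2009-05-03), so 2009-05-23 through 2009-06-15; done 2009-06-07, which is between those dates.
Step 5: the window is 10–20 days after 2009-06-07 (when the environmental checklist is filed), so 2009-06-17 through 2009-06-27; done 2009-06-26, which is between those dates.
Step 6: 71 days after 2009-07-03 (end of the 7-day response period, which began when newspaper notice is published on 2009-06-26) is 2009-09-12; completed 2009-09-10, before the deadline.
Step 7: 114 days after 2009-06-26 (when newspaper notice is published) is 2009-10-18; 2009-09-27 is within that limit.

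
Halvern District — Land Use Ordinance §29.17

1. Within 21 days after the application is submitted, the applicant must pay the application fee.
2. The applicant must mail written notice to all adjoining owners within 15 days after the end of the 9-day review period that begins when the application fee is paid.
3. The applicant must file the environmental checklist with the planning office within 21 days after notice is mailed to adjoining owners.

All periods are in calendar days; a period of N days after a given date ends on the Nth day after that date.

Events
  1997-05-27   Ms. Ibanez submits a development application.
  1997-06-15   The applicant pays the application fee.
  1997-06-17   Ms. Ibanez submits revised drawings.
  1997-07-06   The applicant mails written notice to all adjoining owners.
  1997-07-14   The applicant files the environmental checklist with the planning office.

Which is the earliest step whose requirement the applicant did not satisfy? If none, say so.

None — every step was satisfied

Step 1: 21 days after 1997-05-27 (when the application is submitted) is 1997-06-17; 1997-06-15 is within that limit.
Step 2: 15 days after 1997-06-24 (end of the 9-day review period, which began when the application fee is paid on 1997-06-15) is 1997-07-09; done 1997-07-06 — timely.
Step 3: 21 days after 1997-07-06 (when notice is mailed to adjoining owners) is 1997-07-27; done 1997-07-14 — timely.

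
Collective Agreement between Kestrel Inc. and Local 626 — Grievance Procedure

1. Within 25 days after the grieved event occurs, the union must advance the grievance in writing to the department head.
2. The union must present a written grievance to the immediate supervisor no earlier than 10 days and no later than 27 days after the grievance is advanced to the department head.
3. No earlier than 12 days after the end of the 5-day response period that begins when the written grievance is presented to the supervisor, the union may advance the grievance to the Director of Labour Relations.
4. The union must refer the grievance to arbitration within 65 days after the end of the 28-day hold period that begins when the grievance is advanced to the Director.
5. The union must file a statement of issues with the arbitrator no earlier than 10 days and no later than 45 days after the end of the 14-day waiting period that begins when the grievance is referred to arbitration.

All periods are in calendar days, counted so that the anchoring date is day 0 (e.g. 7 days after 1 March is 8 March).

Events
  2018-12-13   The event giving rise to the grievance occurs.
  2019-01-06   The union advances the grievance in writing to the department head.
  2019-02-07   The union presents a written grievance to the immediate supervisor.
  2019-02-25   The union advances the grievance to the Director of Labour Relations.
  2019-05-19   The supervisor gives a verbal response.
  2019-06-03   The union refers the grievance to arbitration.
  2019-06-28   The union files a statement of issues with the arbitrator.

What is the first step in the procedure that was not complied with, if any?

Step 1 — counting 25 days from 2018-12-13 (when the grieved event occurs) gives a deadline of 2019-01-07; done 2019-01-06 — timely.
Step 2 — 10 and 27 days from 2019-01-06 (when the grievance is advanced to the department head) are 2019-01-16 and 2019-02-02 respectively; done 2019-02-07 — 5 days after the window closed.
The procedure was therefore not followed at step 2.

Step 2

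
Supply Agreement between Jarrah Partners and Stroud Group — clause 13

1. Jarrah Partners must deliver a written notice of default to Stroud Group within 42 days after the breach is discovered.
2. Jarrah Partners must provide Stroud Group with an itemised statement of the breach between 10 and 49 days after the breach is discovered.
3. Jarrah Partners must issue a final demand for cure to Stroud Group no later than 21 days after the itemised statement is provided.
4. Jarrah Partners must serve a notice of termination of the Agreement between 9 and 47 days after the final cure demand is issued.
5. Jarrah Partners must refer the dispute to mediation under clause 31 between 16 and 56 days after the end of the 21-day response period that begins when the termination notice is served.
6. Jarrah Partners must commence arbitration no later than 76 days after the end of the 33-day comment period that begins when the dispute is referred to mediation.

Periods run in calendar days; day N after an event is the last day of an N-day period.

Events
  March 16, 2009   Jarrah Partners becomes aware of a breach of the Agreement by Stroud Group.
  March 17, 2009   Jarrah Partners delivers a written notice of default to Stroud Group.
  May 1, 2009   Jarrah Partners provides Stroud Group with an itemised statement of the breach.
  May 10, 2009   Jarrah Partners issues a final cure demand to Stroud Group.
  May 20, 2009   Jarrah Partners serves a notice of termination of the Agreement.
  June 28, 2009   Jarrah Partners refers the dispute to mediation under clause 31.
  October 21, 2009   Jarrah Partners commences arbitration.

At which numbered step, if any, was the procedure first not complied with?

Step 6

(1) due by March 16, 2009 + 42 days = April 27, 2009; March 17, 2009 is within that limit.
(2) the permitted window runs from March 16, 2009 + 10 = March 26, 2009 to March 16, 2009 + 49 = May 4, 2009; May 1, 2009 falls inside that range.
(3) due by May 1, 2009 + 21 days = May 22, 2009; done May 10, 2009 — timely.
(4) the permitted window runs from May 10, 2009 + 9 = May 19, 2009 to May 10, 2009 + 47 = June 26, 2009; done May 20, 2009, which is between those dates.
(5) the permitted window runs from June 10, 2009 + 16 = June 26, 2009 to June 10, 2009 + 56 = August 5, 2009; done June 28, 2009, which is between those dates.
(6) due by July 31, 2009 + 76 days = October 15, 2009; not done until October 21, 2009, 6 days after the deadline.
The procedure was therefore not followed at step 6.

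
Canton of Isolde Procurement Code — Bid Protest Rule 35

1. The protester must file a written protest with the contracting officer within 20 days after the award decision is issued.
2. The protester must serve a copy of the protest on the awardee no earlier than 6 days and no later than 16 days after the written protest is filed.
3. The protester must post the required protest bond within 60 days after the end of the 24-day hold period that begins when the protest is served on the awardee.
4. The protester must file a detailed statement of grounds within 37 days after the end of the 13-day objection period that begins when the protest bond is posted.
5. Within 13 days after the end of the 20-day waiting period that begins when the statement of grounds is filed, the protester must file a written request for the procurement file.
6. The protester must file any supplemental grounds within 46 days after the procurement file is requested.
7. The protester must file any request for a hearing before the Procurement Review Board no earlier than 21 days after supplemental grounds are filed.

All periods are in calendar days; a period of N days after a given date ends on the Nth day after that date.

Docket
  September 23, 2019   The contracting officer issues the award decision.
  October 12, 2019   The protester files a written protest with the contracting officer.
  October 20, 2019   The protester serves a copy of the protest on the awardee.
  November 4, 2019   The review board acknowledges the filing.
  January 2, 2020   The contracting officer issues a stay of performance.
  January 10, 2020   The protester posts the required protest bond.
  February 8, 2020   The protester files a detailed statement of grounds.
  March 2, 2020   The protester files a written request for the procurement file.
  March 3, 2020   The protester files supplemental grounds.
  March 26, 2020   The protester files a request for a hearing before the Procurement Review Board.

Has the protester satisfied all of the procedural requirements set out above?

Yes

(1) due by September 23, 2019 + 20 days = October 13, 2019; done October 12, 2019 — timely.
(2) the permitted window runs from October 12, 2019 + 6 = October 18, 2019 to October 12, 2019 + 16 = October 28, 2019; October 20, 2019 falls inside that range.
(3) due by November 13, 2019 + 60 days = January 12, 2020; January 10, 2020 is within that limit.
(4) due by January 23, 2020 + 37 days = February 29, 2020; done February 8, 2020 — timely.
(5) due by February 28, 2020 + 13 days = March 12, 2020; March 2, 2020 is within that limit.
(6) due by March 2, 2020 + 46 days = April 17, 2020; March 3, 2020 is within that limit.
(7) permitted from March 3, 2020 + 21 days = March 24, 2020 onward; done March 26, 2020, after the minimum wait.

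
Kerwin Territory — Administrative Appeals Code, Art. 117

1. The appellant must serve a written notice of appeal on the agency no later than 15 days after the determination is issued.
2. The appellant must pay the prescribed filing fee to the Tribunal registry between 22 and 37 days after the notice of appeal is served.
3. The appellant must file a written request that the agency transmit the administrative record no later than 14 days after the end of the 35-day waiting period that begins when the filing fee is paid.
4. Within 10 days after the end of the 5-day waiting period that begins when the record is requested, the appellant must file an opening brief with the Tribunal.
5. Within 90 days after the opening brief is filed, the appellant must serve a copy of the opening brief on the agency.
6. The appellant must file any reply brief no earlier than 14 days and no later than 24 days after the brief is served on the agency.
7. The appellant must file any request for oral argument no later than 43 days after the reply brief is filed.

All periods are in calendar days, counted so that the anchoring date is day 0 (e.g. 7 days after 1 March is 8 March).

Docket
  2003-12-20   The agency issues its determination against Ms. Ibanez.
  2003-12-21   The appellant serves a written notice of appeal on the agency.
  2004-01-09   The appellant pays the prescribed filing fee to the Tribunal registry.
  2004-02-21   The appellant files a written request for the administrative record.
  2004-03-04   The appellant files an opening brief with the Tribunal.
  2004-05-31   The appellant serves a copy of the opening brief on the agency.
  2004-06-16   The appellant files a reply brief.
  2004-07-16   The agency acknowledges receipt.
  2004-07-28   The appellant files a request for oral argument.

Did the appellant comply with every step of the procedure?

No

(1) due by 2003-12-20 + 15 days = 2004-01-04; 2003-12-21 is within that limit.
(2) the permitted window runs from 2003-12-21 + 22 = 2004-01-12 to 2003-12-21 + 37 = 2004-01-27; 2004-01-09 is 3 days too early.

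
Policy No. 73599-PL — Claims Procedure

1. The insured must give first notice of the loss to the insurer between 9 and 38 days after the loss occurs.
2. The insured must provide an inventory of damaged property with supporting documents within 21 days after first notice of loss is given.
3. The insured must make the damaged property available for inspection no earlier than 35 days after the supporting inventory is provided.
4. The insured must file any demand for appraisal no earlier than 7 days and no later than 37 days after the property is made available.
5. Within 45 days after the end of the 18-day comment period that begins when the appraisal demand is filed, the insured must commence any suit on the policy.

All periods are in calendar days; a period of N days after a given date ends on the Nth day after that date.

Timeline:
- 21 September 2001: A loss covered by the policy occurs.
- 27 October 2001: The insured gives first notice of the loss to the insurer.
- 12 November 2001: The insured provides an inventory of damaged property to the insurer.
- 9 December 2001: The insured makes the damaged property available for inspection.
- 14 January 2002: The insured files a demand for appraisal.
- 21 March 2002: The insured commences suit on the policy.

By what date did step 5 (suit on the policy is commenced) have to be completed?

The appraisal demand is filed on 14 January 2002; the 18-day comment period therefore ends 1 February 2002, and step 5 runs from that date. 45 days after 1 February 2002 is 18 March 2002.

18 March 2002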